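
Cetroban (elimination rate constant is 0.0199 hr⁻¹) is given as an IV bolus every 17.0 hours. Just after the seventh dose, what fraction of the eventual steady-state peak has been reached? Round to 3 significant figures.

0.906

f_n = 1 − e^(−nkτ) = 1 − e^(−7 × 0.01990 × 17.0) = 1 − e^(−2.368) = 1 − 0.09366 ≈ 0.906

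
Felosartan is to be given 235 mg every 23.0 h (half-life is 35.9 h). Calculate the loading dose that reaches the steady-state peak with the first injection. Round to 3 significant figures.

k = ln 2 / 35.9 = 0.01931 h⁻¹
Accumulation ratio R = 1 / (1 − e^(−kτ)) = 1 / (1 − e^(−0.01931×23.0)) = 1 / (1 − 0.6414) = 2.789
Loading dose = maintenance dose × R = 235 × 2.789 ≈ 655 mg

655 mg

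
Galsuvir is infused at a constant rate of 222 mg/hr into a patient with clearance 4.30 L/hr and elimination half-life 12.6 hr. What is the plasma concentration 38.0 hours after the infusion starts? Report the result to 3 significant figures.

45.2 µg/mL

Css = rate / CL = 222 / 4.30 = 51.63 µg/mL
k = ln 2 / 12.6 = 0.05501 hr⁻¹
C(t) = Css (1 − e^(−kt)) = 51.63 × (1 − e^(−2.090)) = 51.63 × 0.8764 ≈ 45.2 µg/mL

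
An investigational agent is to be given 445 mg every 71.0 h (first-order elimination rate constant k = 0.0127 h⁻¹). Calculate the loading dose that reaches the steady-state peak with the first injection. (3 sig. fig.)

749 mg

Accumulation ratio R = 1 / (1 − e^(−kτ)) = 1 / (1 − e^(−0.01270×71.0)) = 1 / (1 − 0.4059) = 1.683
Loading dose = maintenance dose × R = 445 × 1.683 ≈ 749 mg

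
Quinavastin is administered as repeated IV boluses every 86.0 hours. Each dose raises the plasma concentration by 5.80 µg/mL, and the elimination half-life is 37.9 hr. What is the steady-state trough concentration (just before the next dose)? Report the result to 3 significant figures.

1.52 µg/mL

k = ln 2 / 37.9 = 0.01829 hr⁻¹
Fraction remaining after one interval: e^(−kτ) = e^(−0.01829 × 86.0) = 0.2075
R = 1 / (1 − 0.2075) = 1.262
Css,max = 5.80 × 1.262 = 7.318 µg/mL
Css,min = Css,max × e^(−kτ) = 7.318 × 0.2075 ≈ 1.52 µg/mL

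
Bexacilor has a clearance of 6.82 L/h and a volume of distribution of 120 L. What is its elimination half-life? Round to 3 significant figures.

12.2 hours

k = CL / V = 6.82 / 120 = 0.05683 h⁻¹
t½ = ln 2 / k = ln 2 / 0.05683 ≈ 12.2 hours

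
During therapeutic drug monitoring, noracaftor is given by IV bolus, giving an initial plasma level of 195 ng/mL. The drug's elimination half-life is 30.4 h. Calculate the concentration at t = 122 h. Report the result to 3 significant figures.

k = ln 2 / 30.4 = 0.02280 h⁻¹
122 h is 4.013 half-lives, so C = 195 × (1/2)^4.013 = 195 × 0.06193 ≈ 12.1 ng/mL

12.1 ng/mL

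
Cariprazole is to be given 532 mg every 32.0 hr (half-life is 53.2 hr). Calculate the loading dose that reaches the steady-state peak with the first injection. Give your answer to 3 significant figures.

k = ln 2 / 53.2 = 0.01303 hr⁻¹
Accumulation ratio R = 1 / (1 − e^(−kτ)) = 1 / (1 − e^(−0.01303×32.0)) = 1 / (1 − 0.6591) = 2.933
Loading dose = maintenance dose × R = 532 × 2.933 ≈ 1560 mg

1560 mg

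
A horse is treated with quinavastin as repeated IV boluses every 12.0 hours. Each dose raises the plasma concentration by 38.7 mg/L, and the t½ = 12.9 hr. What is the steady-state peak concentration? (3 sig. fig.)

81.4 mg/L

k = ln 2 / 12.9 = 0.05373 hr⁻¹
Fraction remaining after one interval: e^(−kτ) = e^(−0.05373 × 12.0) = 0.5248
R = 1 / (1 − 0.5248) = 2.104
Css,max = 38.7 × 2.104 ≈ 81.4 mg/L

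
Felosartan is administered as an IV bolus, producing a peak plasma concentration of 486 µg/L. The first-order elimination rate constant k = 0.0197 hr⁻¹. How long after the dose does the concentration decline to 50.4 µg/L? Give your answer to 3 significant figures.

C(t) = C₀ e^(−kt)  ⇒  t = ln(C₀/C) / k
t = ln(486/50.4) / 0.01970 = 2.266 / 0.01970 ≈ 115 hours

115 hours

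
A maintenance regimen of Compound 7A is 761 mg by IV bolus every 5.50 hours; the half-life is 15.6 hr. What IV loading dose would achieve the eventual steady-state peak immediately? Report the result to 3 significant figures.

k = ln 2 / 15.6 = 0.04443 hr⁻¹
Accumulation ratio R = 1 / (1 − e^(−kτ)) = 1 / (1 − e^(−0.04443×5.50)) = 1 / (1 − 0.7832) = 4.612
Loading dose = maintenance dose × R = 761 × 4.612 ≈ 3510 mg

3510 mg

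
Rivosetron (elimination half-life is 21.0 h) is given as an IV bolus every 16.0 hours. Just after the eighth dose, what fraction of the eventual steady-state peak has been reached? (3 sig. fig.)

0.985

k = ln 2 / 21.0 = 0.03301 h⁻¹
f_n = 1 − e^(−nkτ) = 1 − e^(−8 × 0.03301 × 16.0) = 1 − e^(−4.225) = 1 − 0.01463 ≈ 0.985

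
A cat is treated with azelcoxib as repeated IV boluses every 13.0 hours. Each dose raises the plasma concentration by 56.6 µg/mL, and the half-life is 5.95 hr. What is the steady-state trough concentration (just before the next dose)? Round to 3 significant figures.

16.0 µg/mL

k = ln 2 / 5.95 = 0.1165 hr⁻¹
Fraction remaining after one interval: e^(−kτ) = e^(−0.1165 × 13.0) = 0.2199
R = 1 / (1 − 0.2199) = 1.282
Css,max = 56.6 × 1.282 = 72.56 µg/mL
Css,min = Css,max × e^(−kτ) = 72.56 × 0.2199 ≈ 16.0 µg/mL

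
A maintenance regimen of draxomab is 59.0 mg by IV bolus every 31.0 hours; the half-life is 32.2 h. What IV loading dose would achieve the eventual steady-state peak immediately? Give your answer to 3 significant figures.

k = ln 2 / 32.2 = 0.02153 h⁻¹
Accumulation ratio R = 1 / (1 − e^(−kτ)) = 1 / (1 − e^(−0.02153×31.0)) = 1 / (1 − 0.5131) = 2.054
Loading dose = maintenance dose × R = 59.0 × 2.054 ≈ 121 mg

121 mg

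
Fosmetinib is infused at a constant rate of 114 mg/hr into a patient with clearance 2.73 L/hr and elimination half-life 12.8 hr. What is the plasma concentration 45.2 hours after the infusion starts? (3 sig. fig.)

38.1 mg/L

Css = rate / CL = 114 / 2.73 = 41.76 mg/L
k = ln 2 / 12.8 = 0.05415 hr⁻¹
C(t) = Css (1 − e^(−kt)) = 41.76 × (1 − e^(−2.448)) = 41.76 × 0.9135 ≈ 38.1 mg/L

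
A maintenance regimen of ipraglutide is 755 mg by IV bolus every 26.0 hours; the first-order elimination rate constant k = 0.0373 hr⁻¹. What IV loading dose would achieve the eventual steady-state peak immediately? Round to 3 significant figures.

1220 mg

Accumulation ratio R = 1 / (1 − e^(−kτ)) = 1 / (1 − e^(−0.03730×26.0)) = 1 / (1 − 0.3792) = 1.611
Loading dose = maintenance dose × R = 755 × 1.611 ≈ 1220 mg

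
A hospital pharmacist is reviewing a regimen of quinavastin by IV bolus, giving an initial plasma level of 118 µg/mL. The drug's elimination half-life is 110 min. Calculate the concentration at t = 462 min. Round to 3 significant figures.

k = ln 2 / 110 = 0.006301 min⁻¹
C(t) = C₀ e^(−kt) = 118 × e^(−0.006301 × 462) = 118 × e^(−2.911) = 118 × 0.05441 ≈ 6.42 µg/mL

6.42 µg/mL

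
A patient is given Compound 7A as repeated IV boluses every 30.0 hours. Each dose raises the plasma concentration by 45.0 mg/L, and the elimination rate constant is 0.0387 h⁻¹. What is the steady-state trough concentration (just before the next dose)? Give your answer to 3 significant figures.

20.5 mg/L

Fraction remaining after one interval: e^(−kτ) = e^(−0.03870 × 30.0) = 0.3132
R = 1 / (1 − 0.3132) = 1.456
Css,max = 45.0 × 1.456 = 65.52 mg/L
Css,min = Css,max × e^(−kτ) = 65.52 × 0.3132 ≈ 20.5 mg/L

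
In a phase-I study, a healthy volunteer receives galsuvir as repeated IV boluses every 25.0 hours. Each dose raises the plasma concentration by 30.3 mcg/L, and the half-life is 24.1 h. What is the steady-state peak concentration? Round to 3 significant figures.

k = ln 2 / 24.1 = 0.02876 h⁻¹
Fraction remaining after one interval: e^(−kτ) = e^(−0.02876 × 25.0) = 0.4872
R = 1 / (1 − 0.4872) = 1.950
Css,max = 30.3 × 1.950 ≈ 59.1 mcg/L

59.1 mcg/L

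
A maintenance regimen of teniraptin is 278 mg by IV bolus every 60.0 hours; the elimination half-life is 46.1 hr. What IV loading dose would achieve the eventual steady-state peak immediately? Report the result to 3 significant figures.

k = ln 2 / 46.1 = 0.01504 hr⁻¹
Accumulation ratio R = 1 / (1 − e^(−kτ)) = 1 / (1 − e^(−0.01504×60.0)) = 1 / (1 − 0.4057) = 1.683
Loading dose = maintenance dose × R = 278 × 1.683 ≈ 468 mg

468 mg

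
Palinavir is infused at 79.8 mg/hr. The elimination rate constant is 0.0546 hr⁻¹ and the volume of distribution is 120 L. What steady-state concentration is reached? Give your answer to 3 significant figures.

12.2 µg/mL

CL = k · V = 0.0546 × 120 = 6.552 L/hr
Css = rate / CL = 79.8 / 6.552 ≈ 12.2 µg/mL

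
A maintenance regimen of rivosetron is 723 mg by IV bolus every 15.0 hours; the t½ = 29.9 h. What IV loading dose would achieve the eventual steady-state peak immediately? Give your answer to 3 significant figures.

2460 mg

k = ln 2 / 29.9 = 0.02318 h⁻¹
Accumulation ratio R = 1 / (1 − e^(−kτ)) = 1 / (1 − e^(−0.02318×15.0)) = 1 / (1 − 0.7063) = 3.405
Loading dose = maintenance dose × R = 723 × 3.405 ≈ 2460 mg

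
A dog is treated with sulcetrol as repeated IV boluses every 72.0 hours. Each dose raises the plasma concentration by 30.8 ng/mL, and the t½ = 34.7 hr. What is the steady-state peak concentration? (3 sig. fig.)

40.4 ng/mL

k = ln 2 / 34.7 = 0.01998 hr⁻¹
Fraction remaining after one interval: e^(−kτ) = e^(−0.01998 × 72.0) = 0.2373
R = 1 / (1 − 0.2373) = 1.311
Css,max = 30.8 × 1.311 ≈ 40.4 ng/mL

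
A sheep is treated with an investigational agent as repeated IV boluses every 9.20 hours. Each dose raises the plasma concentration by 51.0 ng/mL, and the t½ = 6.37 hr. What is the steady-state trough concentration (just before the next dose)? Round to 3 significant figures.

29.6 ng/mL

k = ln 2 / 6.37 = 0.1088 hr⁻¹
Fraction remaining after one interval: e^(−kτ) = e^(−0.1088 × 9.20) = 0.3675
R = 1 / (1 − 0.3675) = 1.581
Css,max = 51.0 × 1.581 = 80.63 ng/mL
Css,min = Css,max × e^(−kτ) = 80.63 × 0.3675 ≈ 29.6 ng/mL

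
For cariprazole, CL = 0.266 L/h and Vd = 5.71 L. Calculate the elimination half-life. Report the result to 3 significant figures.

14.9 hours

k = CL / V = 0.266 / 5.71 = 0.04658 h⁻¹
t½ = ln 2 / k = ln 2 / 0.04658 ≈ 14.9 hours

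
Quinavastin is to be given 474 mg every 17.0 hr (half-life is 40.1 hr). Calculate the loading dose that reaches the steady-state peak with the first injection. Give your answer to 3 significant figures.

1860 mg

k = ln 2 / 40.1 = 0.01729 hr⁻¹
Accumulation ratio R = 1 / (1 − e^(−kτ)) = 1 / (1 − e^(−0.01729×17.0)) = 1 / (1 − 0.7454) = 3.928
Loading dose = maintenance dose × R = 474 × 3.928 ≈ 1860 mg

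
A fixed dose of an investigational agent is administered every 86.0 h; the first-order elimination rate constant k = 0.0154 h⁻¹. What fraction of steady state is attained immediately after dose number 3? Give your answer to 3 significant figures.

f_n = 1 − e^(−nkτ) = 1 − e^(−3 × 0.01540 × 86.0) = 1 − e^(−3.973) = 1 − 0.01881 ≈ 0.981

0.981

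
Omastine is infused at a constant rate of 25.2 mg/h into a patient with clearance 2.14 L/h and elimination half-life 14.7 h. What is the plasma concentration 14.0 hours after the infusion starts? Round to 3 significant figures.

Css = rate / CL = 25.2 / 2.14 = 11.78 µg/mL
k = ln 2 / 14.7 = 0.04715 h⁻¹
C(t) = Css (1 − e^(−kt)) = 11.78 × (1 − e^(−0.6601)) = 11.78 × 0.4832 ≈ 5.69 µg/mL

5.69 µg/mL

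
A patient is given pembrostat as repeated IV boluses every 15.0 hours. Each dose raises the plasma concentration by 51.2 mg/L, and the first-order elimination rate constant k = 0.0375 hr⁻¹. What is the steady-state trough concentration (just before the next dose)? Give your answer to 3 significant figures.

Fraction remaining after one interval: e^(−kτ) = e^(−0.03750 × 15.0) = 0.5698
R = 1 / (1 − 0.5698) = 2.324
Css,max = 51.2 × 2.324 = 119.0 mg/L
Css,min = Css,max × e^(−kτ) = 119.0 × 0.5698 ≈ 67.8 mg/L

67.8 mg/L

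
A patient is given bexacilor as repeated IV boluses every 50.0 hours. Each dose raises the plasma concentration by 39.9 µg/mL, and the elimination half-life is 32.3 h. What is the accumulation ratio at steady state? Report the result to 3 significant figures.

k = ln 2 / 32.3 = 0.02146 h⁻¹
Fraction remaining after one interval: e^(−kτ) = e^(−0.02146 × 50.0) = 0.3420
R = 1 / (1 − 0.3420) = 1 / 0.6580 ≈ 1.52

1.52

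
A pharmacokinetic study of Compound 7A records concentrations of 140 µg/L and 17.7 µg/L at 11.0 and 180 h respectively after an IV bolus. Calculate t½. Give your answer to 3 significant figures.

56.6 hours

k = ln(C₁/C₂) / (t₂ − t₁) = ln(140/17.7) / (180 − 11.0)
  = 2.068 / 169.0 = 0.01224 h⁻¹
t½ = ln 2 / k = ln 2 / 0.01224 ≈ 56.6 hours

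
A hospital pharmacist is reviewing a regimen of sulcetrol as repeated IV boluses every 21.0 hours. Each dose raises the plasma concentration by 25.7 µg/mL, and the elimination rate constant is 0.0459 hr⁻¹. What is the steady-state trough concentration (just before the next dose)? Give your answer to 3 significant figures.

Fraction remaining after one interval: e^(−kτ) = e^(−0.04590 × 21.0) = 0.3814
R = 1 / (1 − 0.3814) = 1.617
Css,max = 25.7 × 1.617 = 41.55 µg/mL
Css,min = Css,max × e^(−kτ) = 41.55 × 0.3814 ≈ 15.8 µg/mL

15.8 µg/mL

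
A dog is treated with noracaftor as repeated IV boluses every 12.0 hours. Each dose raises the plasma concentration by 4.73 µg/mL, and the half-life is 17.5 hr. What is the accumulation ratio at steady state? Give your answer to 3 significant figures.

2.64

k = ln 2 / 17.5 = 0.03961 hr⁻¹
Fraction remaining after one interval: e^(−kτ) = e^(−0.03961 × 12.0) = 0.6217
R = 1 / (1 − 0.6217) = 1 / 0.3783 ≈ 2.64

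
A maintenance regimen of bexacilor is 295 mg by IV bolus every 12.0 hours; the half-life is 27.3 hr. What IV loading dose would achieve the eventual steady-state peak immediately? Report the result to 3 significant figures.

1120 mg

k = ln 2 / 27.3 = 0.02539 hr⁻¹
Accumulation ratio R = 1 / (1 − e^(−kτ)) = 1 / (1 − e^(−0.02539×12.0)) = 1 / (1 − 0.7374) = 3.807
Loading dose = maintenance dose × R = 295 × 3.807 ≈ 1120 mg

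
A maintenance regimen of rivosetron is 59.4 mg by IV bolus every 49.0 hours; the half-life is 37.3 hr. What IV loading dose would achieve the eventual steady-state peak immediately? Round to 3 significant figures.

k = ln 2 / 37.3 = 0.01858 hr⁻¹
Accumulation ratio R = 1 / (1 − e^(−kτ)) = 1 / (1 − e^(−0.01858×49.0)) = 1 / (1 − 0.4023) = 1.673
Loading dose = maintenance dose × R = 59.4 × 1.673 ≈ 99.4 mg

99.4 mg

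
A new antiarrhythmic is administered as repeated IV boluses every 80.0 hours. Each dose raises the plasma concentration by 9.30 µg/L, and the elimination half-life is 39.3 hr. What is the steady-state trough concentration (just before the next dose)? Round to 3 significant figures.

3.00 µg/L

k = ln 2 / 39.3 = 0.01764 hr⁻¹
Fraction remaining after one interval: e^(−kτ) = e^(−0.01764 × 80.0) = 0.2439
R = 1 / (1 − 0.2439) = 1.323
Css,max = 9.30 × 1.323 = 12.30 µg/L
Css,min = Css,max × e^(−kτ) = 12.30 × 0.2439 ≈ 3.00 µg/L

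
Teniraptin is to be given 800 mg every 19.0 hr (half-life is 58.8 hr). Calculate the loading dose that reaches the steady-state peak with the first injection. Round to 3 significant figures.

k = ln 2 / 58.8 = 0.01179 hr⁻¹
Accumulation ratio R = 1 / (1 − e^(−kτ)) = 1 / (1 − e^(−0.01179×19.0)) = 1 / (1 − 0.7993) = 4.983
Loading dose = maintenance dose × R = 800 × 4.983 ≈ 3990 mg

3990 mg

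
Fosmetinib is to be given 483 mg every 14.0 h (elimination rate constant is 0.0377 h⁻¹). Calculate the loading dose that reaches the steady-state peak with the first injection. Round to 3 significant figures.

Accumulation ratio R = 1 / (1 − e^(−kτ)) = 1 / (1 − e^(−0.03770×14.0)) = 1 / (1 − 0.5899) = 2.438
Loading dose = maintenance dose × R = 483 × 2.438 ≈ 1180 mg

1180 mg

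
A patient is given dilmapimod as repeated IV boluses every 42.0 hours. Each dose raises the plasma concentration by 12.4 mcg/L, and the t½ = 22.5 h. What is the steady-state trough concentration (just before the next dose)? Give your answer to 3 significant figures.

k = ln 2 / 22.5 = 0.03081 h⁻¹
Fraction remaining after one interval: e^(−kτ) = e^(−0.03081 × 42.0) = 0.2742
R = 1 / (1 − 0.2742) = 1.378
Css,max = 12.4 × 1.378 = 17.08 mcg/L
Css,min = Css,max × e^(−kτ) = 17.08 × 0.2742 ≈ 4.68 mcg/L

4.68 mcg/L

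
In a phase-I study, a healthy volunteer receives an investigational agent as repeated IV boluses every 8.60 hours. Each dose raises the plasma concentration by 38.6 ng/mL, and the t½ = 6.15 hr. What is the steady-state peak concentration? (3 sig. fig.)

62.2 ng/mL

k = ln 2 / 6.15 = 0.1127 hr⁻¹
Fraction remaining after one interval: e^(−kτ) = e^(−0.1127 × 8.60) = 0.3794
R = 1 / (1 − 0.3794) = 1.611
Css,max = 38.6 × 1.611 ≈ 62.2 ng/mL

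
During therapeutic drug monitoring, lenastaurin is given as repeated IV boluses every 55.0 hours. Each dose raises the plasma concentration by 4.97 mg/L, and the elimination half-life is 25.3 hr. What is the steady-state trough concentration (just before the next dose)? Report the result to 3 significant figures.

1.41 mg/L

k = ln 2 / 25.3 = 0.02740 hr⁻¹
Fraction remaining after one interval: e^(−kτ) = e^(−0.02740 × 55.0) = 0.2216
R = 1 / (1 − 0.2216) = 1.285
Css,max = 4.97 × 1.285 = 6.385 mg/L
Css,min = Css,max × e^(−kτ) = 6.385 × 0.2216 ≈ 1.41 mg/L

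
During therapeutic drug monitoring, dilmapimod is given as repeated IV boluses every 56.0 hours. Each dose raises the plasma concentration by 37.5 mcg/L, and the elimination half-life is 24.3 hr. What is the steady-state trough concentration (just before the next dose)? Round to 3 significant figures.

9.52 mcg/L

k = ln 2 / 24.3 = 0.02852 hr⁻¹
Fraction remaining after one interval: e^(−kτ) = e^(−0.02852 × 56.0) = 0.2024
R = 1 / (1 − 0.2024) = 1.254
Css,max = 37.5 × 1.254 = 47.02 mcg/L
Css,min = Css,max × e^(−kτ) = 47.02 × 0.2024 ≈ 9.52 mcg/L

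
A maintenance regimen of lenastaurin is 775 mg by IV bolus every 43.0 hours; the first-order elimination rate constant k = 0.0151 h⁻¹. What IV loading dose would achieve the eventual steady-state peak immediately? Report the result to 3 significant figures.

1620 mg

Accumulation ratio R = 1 / (1 − e^(−kτ)) = 1 / (1 − e^(−0.01510×43.0)) = 1 / (1 − 0.5224) = 2.094
Loading dose = maintenance dose × R = 775 × 2.094 ≈ 1620 mg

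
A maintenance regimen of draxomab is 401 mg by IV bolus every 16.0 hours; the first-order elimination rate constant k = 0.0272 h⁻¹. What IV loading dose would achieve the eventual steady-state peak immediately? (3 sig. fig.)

Accumulation ratio R = 1 / (1 − e^(−kτ)) = 1 / (1 − e^(−0.02720×16.0)) = 1 / (1 − 0.6471) = 2.834
Loading dose = maintenance dose × R = 401 × 2.834 ≈ 1140 mg

1140 mg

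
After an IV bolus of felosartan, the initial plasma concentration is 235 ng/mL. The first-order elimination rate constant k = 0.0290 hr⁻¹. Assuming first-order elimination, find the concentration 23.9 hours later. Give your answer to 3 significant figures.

118 ng/mL

C(t) = C₀ e^(−kt) = 235 × e^(−0.02900 × 23.9) = 235 × e^(−0.6931) = 235 × 0.5000 ≈ 118 ng/mL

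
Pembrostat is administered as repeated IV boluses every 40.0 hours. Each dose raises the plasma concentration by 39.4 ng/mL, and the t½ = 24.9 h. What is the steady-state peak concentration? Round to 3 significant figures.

k = ln 2 / 24.9 = 0.02784 h⁻¹
Fraction remaining after one interval: e^(−kτ) = e^(−0.02784 × 40.0) = 0.3284
R = 1 / (1 − 0.3284) = 1.489
Css,max = 39.4 × 1.489 ≈ 58.7 ng/mL

58.7 ng/mL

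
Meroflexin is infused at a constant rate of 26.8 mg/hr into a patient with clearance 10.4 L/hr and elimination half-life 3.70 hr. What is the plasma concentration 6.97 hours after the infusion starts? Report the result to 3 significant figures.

Css = rate / CL = 26.8 / 10.4 = 2.577 mg/L
k = ln 2 / 3.70 = 0.1873 hr⁻¹
C(t) = Css (1 − e^(−kt)) = 2.577 × (1 − e^(−1.306)) = 2.577 × 0.7290 ≈ 1.88 mg/L

1.88 mg/L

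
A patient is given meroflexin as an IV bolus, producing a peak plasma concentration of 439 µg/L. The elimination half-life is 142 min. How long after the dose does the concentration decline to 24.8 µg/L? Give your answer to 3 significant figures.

589 minutes

k = ln 2 / 142 = 0.004881 min⁻¹
C(t) = C₀ e^(−kt)  ⇒  t = ln(C₀/C) / k
t = ln(439/24.8) / 0.004881 = 2.874 / 0.004881 ≈ 589 minutes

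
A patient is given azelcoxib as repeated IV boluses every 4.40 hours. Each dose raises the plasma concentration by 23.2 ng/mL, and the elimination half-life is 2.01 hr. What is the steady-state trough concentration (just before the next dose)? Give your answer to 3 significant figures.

6.52 ng/mL

k = ln 2 / 2.01 = 0.3448 hr⁻¹
Fraction remaining after one interval: e^(−kτ) = e^(−0.3448 × 4.40) = 0.2193
R = 1 / (1 − 0.2193) = 1.281
Css,max = 23.2 × 1.281 = 29.72 ng/mL
Css,min = Css,max × e^(−kτ) = 29.72 × 0.2193 ≈ 6.52 ng/mL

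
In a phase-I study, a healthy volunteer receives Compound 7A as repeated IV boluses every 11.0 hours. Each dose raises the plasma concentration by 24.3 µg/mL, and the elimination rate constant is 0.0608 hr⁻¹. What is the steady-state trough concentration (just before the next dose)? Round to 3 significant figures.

Fraction remaining after one interval: e^(−kτ) = e^(−0.06080 × 11.0) = 0.5123
R = 1 / (1 − 0.5123) = 2.051
Css,max = 24.3 × 2.051 = 49.83 µg/mL
Css,min = Css,max × e^(−kτ) = 49.83 × 0.5123 ≈ 25.5 µg/mL

25.5 µg/mL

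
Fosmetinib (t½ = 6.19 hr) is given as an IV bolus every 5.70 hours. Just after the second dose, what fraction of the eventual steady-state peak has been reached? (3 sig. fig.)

k = ln 2 / 6.19 = 0.1120 hr⁻¹
f_n = 1 − e^(−nkτ) = 1 − e^(−2 × 0.1120 × 5.70) = 1 − e^(−1.277) = 1 − 0.2790 ≈ 0.721

0.721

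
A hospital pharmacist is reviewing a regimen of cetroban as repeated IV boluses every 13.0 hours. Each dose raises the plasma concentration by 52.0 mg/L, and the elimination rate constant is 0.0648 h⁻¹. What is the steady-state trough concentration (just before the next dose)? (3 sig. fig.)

Fraction remaining after one interval: e^(−kτ) = e^(−0.06480 × 13.0) = 0.4307
R = 1 / (1 − 0.4307) = 1.756
Css,max = 52.0 × 1.756 = 91.34 mg/L
Css,min = Css,max × e^(−kτ) = 91.34 × 0.4307 ≈ 39.3 mg/L

39.3 mg/L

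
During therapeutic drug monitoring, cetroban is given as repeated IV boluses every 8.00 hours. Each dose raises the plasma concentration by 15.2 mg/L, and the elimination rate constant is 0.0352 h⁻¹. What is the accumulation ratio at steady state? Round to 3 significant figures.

4.07

Fraction remaining after one interval: e^(−kτ) = e^(−0.03520 × 8.00) = 0.7546
R = 1 / (1 − 0.7546) = 1 / 0.2454 ≈ 4.07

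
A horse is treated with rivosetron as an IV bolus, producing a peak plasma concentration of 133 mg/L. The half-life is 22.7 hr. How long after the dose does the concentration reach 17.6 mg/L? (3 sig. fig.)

66.2 hours

k = ln 2 / 22.7 = 0.03054 hr⁻¹
C(t) = C₀ e^(−kt)  ⇒  t = ln(C₀/C) / k
t = ln(133/17.6) / 0.03054 = 2.022 / 0.03054 ≈ 66.2 hours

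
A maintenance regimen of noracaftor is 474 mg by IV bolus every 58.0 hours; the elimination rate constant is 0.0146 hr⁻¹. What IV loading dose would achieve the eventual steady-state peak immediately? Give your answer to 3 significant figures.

Accumulation ratio R = 1 / (1 − e^(−kτ)) = 1 / (1 − e^(−0.01460×58.0)) = 1 / (1 − 0.4288) = 1.751
Loading dose = maintenance dose × R = 474 × 1.751 ≈ 830 mg

830 mg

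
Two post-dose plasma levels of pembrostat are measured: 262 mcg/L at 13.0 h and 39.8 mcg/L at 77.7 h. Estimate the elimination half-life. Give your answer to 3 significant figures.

23.8 hours

k = ln(C₁/C₂) / (t₂ − t₁) = ln(262/39.8) / (77.7 − 13.0)
  = 1.884 / 64.70 = 0.02913 h⁻¹
t½ = ln 2 / k = ln 2 / 0.02913 ≈ 23.8 hours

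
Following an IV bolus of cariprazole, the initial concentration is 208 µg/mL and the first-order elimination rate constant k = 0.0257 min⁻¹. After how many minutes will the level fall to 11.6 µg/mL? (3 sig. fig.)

112 minutes

C(t) = C₀ e^(−kt)  ⇒  t = ln(C₀/C) / k
t = ln(208/11.6) / 0.02570 = 2.887 / 0.02570 ≈ 112 minutes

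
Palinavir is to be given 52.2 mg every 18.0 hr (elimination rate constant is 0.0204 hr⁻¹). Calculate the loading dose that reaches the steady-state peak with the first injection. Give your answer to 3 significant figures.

170 mg

Accumulation ratio R = 1 / (1 − e^(−kτ)) = 1 / (1 − e^(−0.02040×18.0)) = 1 / (1 − 0.6927) = 3.254
Loading dose = maintenance dose × R = 52.2 × 3.254 ≈ 170 mg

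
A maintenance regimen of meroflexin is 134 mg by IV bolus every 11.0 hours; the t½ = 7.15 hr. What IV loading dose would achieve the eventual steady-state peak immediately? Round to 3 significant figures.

204 mg

k = ln 2 / 7.15 = 0.09694 hr⁻¹
Accumulation ratio R = 1 / (1 − e^(−kτ)) = 1 / (1 − e^(−0.09694×11.0)) = 1 / (1 − 0.3443) = 1.525
Loading dose = maintenance dose × R = 134 × 1.525 ≈ 204 mg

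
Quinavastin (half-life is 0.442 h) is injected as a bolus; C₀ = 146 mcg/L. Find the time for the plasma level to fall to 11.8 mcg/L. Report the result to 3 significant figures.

k = ln 2 / 0.442 = 1.568 h⁻¹
C(t) = C₀ e^(−kt)  ⇒  t = ln(C₀/C) / k
t = ln(146/11.8) / 1.568 = 2.516 / 1.568 ≈ 1.60 hours

1.60 hours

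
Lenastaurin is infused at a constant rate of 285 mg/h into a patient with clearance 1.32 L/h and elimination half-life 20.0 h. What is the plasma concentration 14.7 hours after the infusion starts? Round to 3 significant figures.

Css = rate / CL = 285 / 1.32 = 215.9 µg/mL
k = ln 2 / 20.0 = 0.03466 h⁻¹
C(t) = Css (1 − e^(−kt)) = 215.9 × (1 − e^(−0.5095)) = 215.9 × 0.3992 ≈ 86.2 µg/mL

86.2 µg/mL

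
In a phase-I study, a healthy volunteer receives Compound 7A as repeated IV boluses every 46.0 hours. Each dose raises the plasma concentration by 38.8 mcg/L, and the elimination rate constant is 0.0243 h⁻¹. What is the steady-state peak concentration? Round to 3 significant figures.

57.7 mcg/L

Fraction remaining after one interval: e^(−kτ) = e^(−0.02430 × 46.0) = 0.3270
R = 1 / (1 − 0.3270) = 1.486
Css,max = 38.8 × 1.486 ≈ 57.7 mcg/L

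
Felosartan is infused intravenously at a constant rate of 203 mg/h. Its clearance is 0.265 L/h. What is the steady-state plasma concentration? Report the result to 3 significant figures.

766 µg/mL

Css = infusion rate / CL = 203 / 0.265 ≈ 766 µg/mL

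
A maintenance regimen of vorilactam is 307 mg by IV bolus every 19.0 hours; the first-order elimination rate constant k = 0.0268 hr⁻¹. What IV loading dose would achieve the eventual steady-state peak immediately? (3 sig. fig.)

769 mg

Accumulation ratio R = 1 / (1 − e^(−kτ)) = 1 / (1 − e^(−0.02680×19.0)) = 1 / (1 − 0.6010) = 2.506
Loading dose = maintenance dose × R = 307 × 2.506 ≈ 769 mg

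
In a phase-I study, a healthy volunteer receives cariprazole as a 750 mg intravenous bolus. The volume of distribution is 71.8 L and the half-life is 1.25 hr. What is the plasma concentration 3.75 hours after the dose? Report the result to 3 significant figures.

1.31 mg/L

C₀ = dose / V = 750 / 71.8 = 10.45 mg/L
k = ln 2 / 1.25 = 0.5545 hr⁻¹
C(t) = C₀ e^(−kt) = 10.45 × e^(−0.5545 × 3.75) = 10.45 × e^(−2.079) = 10.45 × 0.1250 ≈ 1.31 mg/L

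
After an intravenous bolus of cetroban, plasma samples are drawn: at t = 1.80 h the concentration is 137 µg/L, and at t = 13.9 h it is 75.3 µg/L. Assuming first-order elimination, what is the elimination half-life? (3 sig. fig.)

k = ln(C₁/C₂) / (t₂ − t₁) = ln(137/75.3) / (13.9 − 1.80)
  = 0.5985 / 12.10 = 0.04946 h⁻¹
t½ = ln 2 / k = ln 2 / 0.04946 ≈ 14.0 hours

14.0 hours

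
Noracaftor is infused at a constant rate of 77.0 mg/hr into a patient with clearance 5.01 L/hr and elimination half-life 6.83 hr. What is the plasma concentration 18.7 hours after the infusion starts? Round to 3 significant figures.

13.1 µg/mL

Css = rate / CL = 77.0 / 5.01 = 15.37 µg/mL
k = ln 2 / 6.83 = 0.1015 hr⁻¹
C(t) = Css (1 − e^(−kt)) = 15.37 × (1 − e^(−1.898)) = 15.37 × 0.8501 ≈ 13.1 µg/mL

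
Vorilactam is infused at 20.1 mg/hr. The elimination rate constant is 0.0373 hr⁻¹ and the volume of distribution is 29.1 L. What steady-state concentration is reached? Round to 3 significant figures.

18.5 µg/mL

CL = k · V = 0.0373 × 29.1 = 1.085 L/hr
Css = rate / CL = 20.1 / 1.085 ≈ 18.5 µg/mL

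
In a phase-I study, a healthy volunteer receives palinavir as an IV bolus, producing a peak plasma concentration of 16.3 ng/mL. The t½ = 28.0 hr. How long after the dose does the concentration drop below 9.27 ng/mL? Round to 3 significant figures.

k = ln 2 / 28.0 = 0.02476 hr⁻¹
C(t) = C₀ e^(−kt)  ⇒  t = ln(C₀/C) / k
t = ln(16.3/9.27) / 0.02476 = 0.5644 / 0.02476 ≈ 22.8 hours

22.8 hours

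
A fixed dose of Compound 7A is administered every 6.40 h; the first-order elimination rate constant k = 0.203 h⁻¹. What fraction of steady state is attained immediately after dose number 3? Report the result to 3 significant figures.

f_n = 1 − e^(−nkτ) = 1 − e^(−3 × 0.2030 × 6.40) = 1 − e^(−3.898) = 1 − 0.02029 ≈ 0.980

0.980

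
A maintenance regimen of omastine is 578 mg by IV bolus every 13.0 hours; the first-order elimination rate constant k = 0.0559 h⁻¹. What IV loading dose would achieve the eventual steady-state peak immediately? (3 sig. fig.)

1120 mg

Accumulation ratio R = 1 / (1 − e^(−kτ)) = 1 / (1 − e^(−0.05590×13.0)) = 1 / (1 − 0.4835) = 1.936
Loading dose = maintenance dose × R = 578 × 1.936 ≈ 1120 mg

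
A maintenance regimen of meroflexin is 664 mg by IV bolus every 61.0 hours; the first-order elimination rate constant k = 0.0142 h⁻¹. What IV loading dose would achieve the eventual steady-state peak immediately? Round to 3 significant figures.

Accumulation ratio R = 1 / (1 − e^(−kτ)) = 1 / (1 − e^(−0.01420×61.0)) = 1 / (1 − 0.4205) = 1.726
Loading dose = maintenance dose × R = 664 × 1.726 ≈ 1150 mg

1150 mg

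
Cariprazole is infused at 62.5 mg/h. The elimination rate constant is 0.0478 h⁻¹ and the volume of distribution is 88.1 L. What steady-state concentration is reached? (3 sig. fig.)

14.8 µg/mL

CL = k · V = 0.0478 × 88.1 = 4.211 L/h
Css = rate / CL = 62.5 / 4.211 ≈ 14.8 µg/mL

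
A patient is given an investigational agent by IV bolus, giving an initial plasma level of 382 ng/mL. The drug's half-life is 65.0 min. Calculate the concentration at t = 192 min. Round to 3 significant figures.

49.3 ng/mL

k = ln 2 / 65.0 = 0.01066 min⁻¹
C(t) = C₀ e^(−kt) = 382 × e^(−0.01066 × 192) = 382 × e^(−2.047) = 382 × 0.1291 ≈ 49.3 ng/mL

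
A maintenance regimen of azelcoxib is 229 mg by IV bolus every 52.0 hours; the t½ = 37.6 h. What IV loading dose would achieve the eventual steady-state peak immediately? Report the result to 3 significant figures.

371 mg

k = ln 2 / 37.6 = 0.01843 h⁻¹
Accumulation ratio R = 1 / (1 − e^(−kτ)) = 1 / (1 − e^(−0.01843×52.0)) = 1 / (1 − 0.3834) = 1.622
Loading dose = maintenance dose × R = 229 × 1.622 ≈ 371 mg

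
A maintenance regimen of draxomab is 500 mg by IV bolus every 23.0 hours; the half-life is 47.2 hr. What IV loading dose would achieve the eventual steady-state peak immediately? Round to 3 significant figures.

1740 mg

k = ln 2 / 47.2 = 0.01469 hr⁻¹
Accumulation ratio R = 1 / (1 − e^(−kτ)) = 1 / (1 − e^(−0.01469×23.0)) = 1 / (1 − 0.7134) = 3.489
Loading dose = maintenance dose × R = 500 × 3.489 ≈ 1740 mg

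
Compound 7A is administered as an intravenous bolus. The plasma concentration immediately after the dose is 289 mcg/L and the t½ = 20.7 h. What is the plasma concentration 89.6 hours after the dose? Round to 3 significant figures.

14.4 mcg/L

k = ln 2 / 20.7 = 0.03349 h⁻¹
C(t) = C₀ e^(−kt) = 289 × e^(−0.03349 × 89.6) = 289 × e^(−3.000) = 289 × 0.04977 ≈ 14.4 mcg/L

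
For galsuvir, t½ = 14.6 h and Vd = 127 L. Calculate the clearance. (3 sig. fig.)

6.03 L/h

k = ln 2 / t½ = ln 2 / 14.6 = 0.04748 h⁻¹
CL = k · V = 0.04748 × 127 ≈ 6.03 L/h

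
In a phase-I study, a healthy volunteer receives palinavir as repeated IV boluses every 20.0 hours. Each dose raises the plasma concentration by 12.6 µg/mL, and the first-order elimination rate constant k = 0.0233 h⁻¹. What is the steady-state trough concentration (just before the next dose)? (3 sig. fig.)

21.2 µg/mL

Fraction remaining after one interval: e^(−kτ) = e^(−0.02330 × 20.0) = 0.6275
R = 1 / (1 − 0.6275) = 2.685
Css,max = 12.6 × 2.685 = 33.83 µg/mL
Css,min = Css,max × e^(−kτ) = 33.83 × 0.6275 ≈ 21.2 µg/mL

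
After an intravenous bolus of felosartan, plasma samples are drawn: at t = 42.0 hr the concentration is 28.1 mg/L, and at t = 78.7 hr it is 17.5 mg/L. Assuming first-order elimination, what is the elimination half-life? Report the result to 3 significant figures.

k = ln(C₁/C₂) / (t₂ − t₁) = ln(28.1/17.5) / (78.7 − 42.0)
  = 0.4736 / 36.70 = 0.01290 hr⁻¹
t½ = ln 2 / k = ln 2 / 0.01290 ≈ 53.7 hours

53.7 hours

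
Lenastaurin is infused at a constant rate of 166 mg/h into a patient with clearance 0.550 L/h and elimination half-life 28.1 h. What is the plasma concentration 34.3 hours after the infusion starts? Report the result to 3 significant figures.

Css = rate / CL = 166 / 0.550 = 301.8 mg/L
k = ln 2 / 28.1 = 0.02467 h⁻¹
C(t) = Css (1 − e^(−kt)) = 301.8 × (1 − e^(−0.8461)) = 301.8 × 0.5709 ≈ 172 mg/L

172 mg/L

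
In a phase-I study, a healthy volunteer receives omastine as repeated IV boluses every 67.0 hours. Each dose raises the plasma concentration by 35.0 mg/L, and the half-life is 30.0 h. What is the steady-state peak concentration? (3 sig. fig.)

k = ln 2 / 30.0 = 0.02310 h⁻¹
Fraction remaining after one interval: e^(−kτ) = e^(−0.02310 × 67.0) = 0.2127
R = 1 / (1 − 0.2127) = 1.270
Css,max = 35.0 × 1.270 ≈ 44.5 mg/L

44.5 mg/L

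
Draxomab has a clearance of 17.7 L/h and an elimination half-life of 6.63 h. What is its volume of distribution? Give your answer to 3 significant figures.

169 L

k = ln 2 / t½ = ln 2 / 6.63 = 0.1045 h⁻¹
V = CL / k = 17.7 / 0.1045 ≈ 169 L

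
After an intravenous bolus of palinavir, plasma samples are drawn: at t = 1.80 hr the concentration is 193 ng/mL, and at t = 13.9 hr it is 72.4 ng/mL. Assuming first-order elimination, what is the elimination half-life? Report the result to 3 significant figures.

k = ln(C₁/C₂) / (t₂ − t₁) = ln(193/72.4) / (13.9 − 1.80)
  = 0.9805 / 12.10 = 0.08103 hr⁻¹
t½ = ln 2 / k = ln 2 / 0.08103 ≈ 8.55 hours

8.55 hours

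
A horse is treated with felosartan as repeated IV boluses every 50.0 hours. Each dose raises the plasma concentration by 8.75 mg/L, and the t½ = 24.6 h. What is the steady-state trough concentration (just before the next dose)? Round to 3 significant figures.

k = ln 2 / 24.6 = 0.02818 h⁻¹
Fraction remaining after one interval: e^(−kτ) = e^(−0.02818 × 50.0) = 0.2444
R = 1 / (1 − 0.2444) = 1.324
Css,max = 8.75 × 1.324 = 11.58 mg/L
Css,min = Css,max × e^(−kτ) = 11.58 × 0.2444 ≈ 2.83 mg/L

2.83 mg/L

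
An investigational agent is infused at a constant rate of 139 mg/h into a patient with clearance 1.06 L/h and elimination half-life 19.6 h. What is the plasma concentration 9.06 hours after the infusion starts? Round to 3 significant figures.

35.9 µg/mL

Css = rate / CL = 139 / 1.06 = 131.1 µg/mL
k = ln 2 / 19.6 = 0.03536 h⁻¹
C(t) = Css (1 − e^(−kt)) = 131.1 × (1 − e^(−0.3204)) = 131.1 × 0.2741 ≈ 35.9 µg/mL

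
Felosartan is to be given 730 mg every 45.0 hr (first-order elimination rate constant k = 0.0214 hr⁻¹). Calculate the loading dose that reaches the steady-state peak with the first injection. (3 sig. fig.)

Accumulation ratio R = 1 / (1 − e^(−kτ)) = 1 / (1 − e^(−0.02140×45.0)) = 1 / (1 − 0.3817) = 1.617
Loading dose = maintenance dose × R = 730 × 1.617 ≈ 1180 mg

1180 mg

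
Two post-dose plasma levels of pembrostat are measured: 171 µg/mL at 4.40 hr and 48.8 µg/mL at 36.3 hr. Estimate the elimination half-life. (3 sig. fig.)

k = ln(C₁/C₂) / (t₂ − t₁) = ln(171/48.8) / (36.3 − 4.40)
  = 1.254 / 31.90 = 0.03931 hr⁻¹
t½ = ln 2 / k = ln 2 / 0.03931 ≈ 17.6 hours

17.6 hours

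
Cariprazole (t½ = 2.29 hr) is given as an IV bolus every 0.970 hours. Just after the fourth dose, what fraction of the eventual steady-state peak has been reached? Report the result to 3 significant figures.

k = ln 2 / 2.29 = 0.3027 hr⁻¹
f_n = 1 − e^(−nkτ) = 1 − e^(−4 × 0.3027 × 0.970) = 1 − e^(−1.174) = 1 − 0.3090 ≈ 0.691

0.691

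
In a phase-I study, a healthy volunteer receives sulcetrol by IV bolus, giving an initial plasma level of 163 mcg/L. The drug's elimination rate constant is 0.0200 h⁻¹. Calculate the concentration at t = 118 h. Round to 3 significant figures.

C(t) = C₀ e^(−kt) = 163 × e^(−0.02000 × 118) = 163 × e^(−2.360) = 163 × 0.09442 ≈ 15.4 mcg/L

15.4 mcg/L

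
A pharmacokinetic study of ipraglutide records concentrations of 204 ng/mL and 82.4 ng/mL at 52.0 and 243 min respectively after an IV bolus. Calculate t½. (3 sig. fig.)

146 minutes

k = ln(C₁/C₂) / (t₂ − t₁) = ln(204/82.4) / (243 − 52.0)
  = 0.9065 / 191.0 = 0.004746 min⁻¹
t½ = ln 2 / k = ln 2 / 0.004746 ≈ 146 minutes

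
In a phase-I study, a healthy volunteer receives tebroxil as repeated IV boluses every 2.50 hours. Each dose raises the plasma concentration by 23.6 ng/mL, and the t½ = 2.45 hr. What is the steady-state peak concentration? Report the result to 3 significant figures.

k = ln 2 / 2.45 = 0.2829 hr⁻¹
Fraction remaining after one interval: e^(−kτ) = e^(−0.2829 × 2.50) = 0.4930
R = 1 / (1 − 0.4930) = 1.972
Css,max = 23.6 × 1.972 ≈ 46.5 ng/mL

46.5 ng/mL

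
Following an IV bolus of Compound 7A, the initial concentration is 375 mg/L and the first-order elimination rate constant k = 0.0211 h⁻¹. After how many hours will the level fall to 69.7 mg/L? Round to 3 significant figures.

C(t) = C₀ e^(−kt)  ⇒  t = ln(C₀/C) / k
t = ln(375/69.7) / 0.02110 = 1.683 / 0.02110 ≈ 79.8 hours

79.8 hours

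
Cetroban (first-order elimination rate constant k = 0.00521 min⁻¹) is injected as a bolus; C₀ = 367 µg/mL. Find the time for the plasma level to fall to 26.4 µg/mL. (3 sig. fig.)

C(t) = C₀ e^(−kt)  ⇒  t = ln(C₀/C) / k
t = ln(367/26.4) / 0.005210 = 2.632 / 0.005210 ≈ 505 minutes

505 minutes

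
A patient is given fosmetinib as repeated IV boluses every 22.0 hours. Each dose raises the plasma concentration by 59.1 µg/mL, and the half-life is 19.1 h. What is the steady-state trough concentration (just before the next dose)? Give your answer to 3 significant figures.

k = ln 2 / 19.1 = 0.03629 h⁻¹
Fraction remaining after one interval: e^(−kτ) = e^(−0.03629 × 22.0) = 0.4501
R = 1 / (1 − 0.4501) = 1.818
Css,max = 59.1 × 1.818 = 107.5 µg/mL
Css,min = Css,max × e^(−kτ) = 107.5 × 0.4501 ≈ 48.4 µg/mL

48.4 µg/mL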